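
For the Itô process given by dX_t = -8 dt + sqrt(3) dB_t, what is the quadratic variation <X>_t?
<X>_t = 3*t

For an Itô process dX_t = a(t) dt + b(t) dB_t, the quadratic variation is <X>_t = int_0^t b(s)^2 ds (the drift term does not contribute). Here b(s) = sqrt(3), so
  b(s)^2 = 3.
Integrating from 0 to t:
  <X>_t = int_0^t (3) ds = 3*t.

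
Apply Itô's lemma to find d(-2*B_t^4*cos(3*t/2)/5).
d(-2*B_t^4*cos(3*t/2)/5) = (3*B_t^2*(B_t^2*sin(3*t/2) - 4*cos(3*t/2))/5) dt + (-8*B_t^3*cos(3*t/2)/5) dB_t

Itô's formula for f(t, x): d f(t, B_t) = (f_t + (1/2) f_xx) dt + f_x dB_t. Compute partials of f(t, x) = -2*x^4*cos(3*t/2)/5:
  f_t(t,x)  = 3*x^4*sin(3*t/2)/5
  f_x(t,x)  = -8*x^3*cos(3*t/2)/5
  f_xx(t,x) = -24*x^2*cos(3*t/2)/5
Assemble drift = f_t + (1/2) f_xx = 3*x^2*(x^2*sin(3*t/2) - 4*cos(3*t/2))/5 and diffusion = f_x = -8*x^3*cos(3*t/2)/5. Substituting x = B_t:
  d(-2*B_t^4*cos(3*t/2)/5) = (3*B_t^2*(B_t^2*sin(3*t/2) - 4*cos(3*t/2))/5) dt + (-8*B_t^3*cos(3*t/2)/5) dB_t.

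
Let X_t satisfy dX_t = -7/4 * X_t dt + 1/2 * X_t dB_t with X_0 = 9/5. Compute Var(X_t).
Var(X_t) = (81*exp(t/4) - 81)*exp(-7*t/2)/25

For GBM dX = mu X dt + sigma X dB with X_0 = x_0, apply Itô to Y = log X: dY = (mu - sigma^2/2) dt + sigma dB, so Y_t = log(x_0) + (mu - sigma^2/2) t + sigma B_t and hence X_t = x_0 * exp((mu - sigma^2/2) t + sigma B_t).
With mu = -7/4, sigma = 1/2, x_0 = 9/5, this gives:
  X_t = 9/5 * exp((-15/8) * t + (1/2) * B_t).
Since sigma*B_t ~ Normal(0, sigma^2 t), E[exp(sigma*B_t)] = exp(sigma^2 t / 2); so E[X_t] = x_0 * exp((mu - sigma^2/2) t) * exp(sigma^2 t / 2) = x_0 * exp(mu t) = 9*exp(-7*t/4)/5.
Var(X_t) = E[X_t^2] - (E[X_t])^2 = x_0^2 * exp(2 mu t) * (exp(sigma^2 t) - 1) = (81*exp(t/4) - 81)*exp(-7*t/2)/25.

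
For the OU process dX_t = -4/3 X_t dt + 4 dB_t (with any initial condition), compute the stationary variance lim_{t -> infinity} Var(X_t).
lim Var(X_t) = 6

The OU SDE dX = -theta X dt + sigma dB admits the integrating factor exp(theta t): d(exp(theta t) X_t) = sigma exp(theta t) dB_t. Integrating from 0 to t gives X_t = x_0 * exp(-theta t) + sigma * int_0^t exp(-theta (t-s)) dB_s for any initial x_0. The Itô integral has variance (by the Itô isometry) sigma^2 * int_0^t exp(-2 theta (t - s)) ds = sigma^2 * (1 - exp(-2 theta t)) / (2 theta), independent of x_0.
With theta = 4/3, sigma = 4:
  Var(X_t) = (4)^2 * (1 - exp(-2*4/3 t)) / (2 * 4/3) = 6 - 6*exp(-8*t/3).
As t -> infinity, exp(-2*4/3 t) -> 0, so the stationary variance is sigma^2 / (2 theta) = 6.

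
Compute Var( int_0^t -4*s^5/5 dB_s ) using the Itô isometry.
Var = 16*t^11/275

The Itô integral of a deterministic integrand f(s) has mean 0 because each increment f(s) * (B_{s+ds} - B_s) has mean 0. By the Itô isometry:
  Var( int_0^t f(s) dB_s ) = E[ (int_0^t f(s) dB_s)^2 ] = int_0^t f(s)^2 ds.
Here f(s) = -4*s^5/5, so f(s)^2 = 16*s^10/25. Integrate:
  int_0^t (16*s^10/25) ds = 16*t^11/275.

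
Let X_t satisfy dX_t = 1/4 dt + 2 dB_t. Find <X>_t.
<X>_t = 4*t

For an Itô process dX_t = a(t) dt + b(t) dB_t, the quadratic variation is <X>_t = int_0^t b(s)^2 ds (the drift term does not contribute). Here b(s) = 2, so
  b(s)^2 = 4.
Integrating from 0 to t:
  <X>_t = int_0^t (4) ds = 4*t.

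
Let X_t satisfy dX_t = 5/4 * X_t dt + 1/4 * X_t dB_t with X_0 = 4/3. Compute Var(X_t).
Var(X_t) = 16*(exp(t/16) - 1)*exp(5*t/2)/9

For GBM dX = mu X dt + sigma X dB with X_0 = x_0, apply Itô to Y = log X: dY = (mu - sigma^2/2) dt + sigma dB, so Y_t = log(x_0) + (mu - sigma^2/2) t + sigma B_t and hence X_t = x_0 * exp((mu - sigma^2/2) t + sigma B_t).
With mu = 5/4, sigma = 1/4, x_0 = 4/3, this gives:
  X_t = 4/3 * exp((39/32) * t + (1/4) * B_t).
Since sigma*B_t ~ Normal(0, sigma^2 t), E[exp(sigma*B_t)] = exp(sigma^2 t / 2); so E[X_t] = x_0 * exp((mu - sigma^2/2) t) * exp(sigma^2 t / 2) = x_0 * exp(mu t) = 4*exp(5*t/4)/3.
Var(X_t) = E[X_t^2] - (E[X_t])^2 = x_0^2 * exp(2 mu t) * (exp(sigma^2 t) - 1) = 16*(exp(t/16) - 1)*exp(5*t/2)/9.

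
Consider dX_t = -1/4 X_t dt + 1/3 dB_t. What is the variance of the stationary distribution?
lim Var(X_t) = 2/9

The OU SDE dX = -theta X dt + sigma dB admits the integrating factor exp(theta t): d(exp(theta t) X_t) = sigma exp(theta t) dB_t. Integrating from 0 to t gives X_t = x_0 * exp(-theta t) + sigma * int_0^t exp(-theta (t-s)) dB_s for any initial x_0. The Itô integral has variance (by the Itô isometry) sigma^2 * int_0^t exp(-2 theta (t - s)) ds = sigma^2 * (1 - exp(-2 theta t)) / (2 theta), independent of x_0.
With theta = 1/4, sigma = 1/3:
  Var(X_t) = (1/3)^2 * (1 - exp(-2*1/4 t)) / (2 * 1/4) = 2/9 - 2*exp(-t/2)/9.
As t -> infinity, exp(-2*1/4 t) -> 0, so the stationary variance is sigma^2 / (2 theta) = 2/9.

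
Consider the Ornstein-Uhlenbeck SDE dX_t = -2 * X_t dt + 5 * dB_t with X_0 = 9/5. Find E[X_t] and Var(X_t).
E[X_t] = 9*exp(-2*t)/5; Var(X_t) = 25/4 - 25*exp(-4*t)/4

The OU SDE dX = -theta X dt + sigma dB admits the integrating factor exp(theta t): d(exp(theta t) X_t) = sigma exp(theta t) dB_t. Integrating from 0 to t:
  X_t = x_0 * exp(-theta t) + sigma * int_0^t exp(-theta (t-s)) dB_s.
The Itô integral has mean 0 and (by the Itô isometry) variance sigma^2 * int_0^t exp(-2 theta (t - s)) ds = sigma^2 * (1 - exp(-2 theta t)) / (2 theta).
With theta = 2, sigma = 5, x_0 = 9/5:
  E[X_t] = 9/5 * exp(-2 t) = 9*exp(-2*t)/5
  Var(X_t) = (5)^2 * (1 - exp(-2*2 t)) / (2 * 2) = 25/4 - 25*exp(-4*t)/4.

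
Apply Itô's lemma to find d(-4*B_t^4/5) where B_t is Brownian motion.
d(-4*B_t^4/5) = (-24*B_t^2/5) dt + (-16*B_t^3/5) dB_t

Itô's formula for f(B_t) gives d f(B_t) = f'(B_t) dB_t + (1/2) f''(B_t) dt. Compute derivatives of f(x) = -4*x^4/5:
  f'(x)  = -16*x^3/5
  f''(x) = -48*x^2/5
Substitute x = B_t and multiply the f'' term by 1/2:
  drift     = (1/2) * (-48*x^2/5) evaluated at B_t = -24*B_t^2/5
  diffusion = (-16*x^3/5) evaluated at B_t = -16*B_t^3/5
Therefore d(-4*B_t^4/5) = (-24*B_t^2/5) dt + (-16*B_t^3/5) dB_t.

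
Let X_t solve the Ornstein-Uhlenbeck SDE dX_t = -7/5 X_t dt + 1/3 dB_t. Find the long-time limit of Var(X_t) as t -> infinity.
lim Var(X_t) = 5/126

The OU SDE dX = -theta X dt + sigma dB admits the integrating factor exp(theta t): d(exp(theta t) X_t) = sigma exp(theta t) dB_t. Integrating from 0 to t gives X_t = x_0 * exp(-theta t) + sigma * int_0^t exp(-theta (t-s)) dB_s for any initial x_0. The Itô integral has variance (by the Itô isometry) sigma^2 * int_0^t exp(-2 theta (t - s)) ds = sigma^2 * (1 - exp(-2 theta t)) / (2 theta), independent of x_0.
With theta = 7/5, sigma = 1/3:
  Var(X_t) = (1/3)^2 * (1 - exp(-2*7/5 t)) / (2 * 7/5) = 5/126 - 5*exp(-14*t/5)/126.
As t -> infinity, exp(-2*7/5 t) -> 0, so the stationary variance is sigma^2 / (2 theta) = 5/126.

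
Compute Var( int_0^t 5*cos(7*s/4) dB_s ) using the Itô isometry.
Var = 25*t/2 + 25*sin(7*t/2)/7

The Itô integral of a deterministic integrand f(s) has mean 0 because each increment f(s) * (B_{s+ds} - B_s) has mean 0. By the Itô isometry:
  Var( int_0^t f(s) dB_s ) = E[ (int_0^t f(s) dB_s)^2 ] = int_0^t f(s)^2 ds.
Here f(s) = 5*cos(7*s/4), so f(s)^2 = 25*cos(7*s/4)^2. Integrate:
  int_0^t (25*cos(7*s/4)^2) ds = 25*t/2 + 25*sin(7*t/2)/7.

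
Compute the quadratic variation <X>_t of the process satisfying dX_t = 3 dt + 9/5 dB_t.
<X>_t = 81*t/25

For an Itô process dX_t = a(t) dt + b(t) dB_t, the quadratic variation is <X>_t = int_0^t b(s)^2 ds (the drift term does not contribute). Here b(s) = 9/5, so
  b(s)^2 = 81/25.
Integrating from 0 to t:
  <X>_t = int_0^t (81/25) ds = 81*t/25.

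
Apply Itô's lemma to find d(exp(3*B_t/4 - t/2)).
d(exp(3*B_t/4 - t/2)) = (-7*exp(3*B_t/4 - t/2)/32) dt + (3*exp(3*B_t/4 - t/2)/4) dB_t

Itô's formula for f(t, x): d f(t, B_t) = (f_t + (1/2) f_xx) dt + f_x dB_t. Compute partials of f(t, x) = exp(-t/2 + 3*x/4):
  f_t(t,x)  = -exp(-t/2 + 3*x/4)/2
  f_x(t,x)  = 3*exp(-t/2 + 3*x/4)/4
  f_xx(t,x) = 9*exp(-t/2 + 3*x/4)/16
Assemble drift = f_t + (1/2) f_xx = -7*exp(-t/2 + 3*x/4)/32 and diffusion = f_x = 3*exp(-t/2 + 3*x/4)/4. Substituting x = B_t:
  d(exp(3*B_t/4 - t/2)) = (-7*exp(3*B_t/4 - t/2)/32) dt + (3*exp(3*B_t/4 - t/2)/4) dB_t.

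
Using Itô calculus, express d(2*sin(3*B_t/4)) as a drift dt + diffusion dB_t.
d(2*sin(3*B_t/4)) = (-9*sin(3*B_t/4)/16) dt + (3*cos(3*B_t/4)/2) dB_t

Itô's formula for f(B_t) gives d f(B_t) = f'(B_t) dB_t + (1/2) f''(B_t) dt. Compute derivatives of f(x) = 2*sin(3*x/4):
  f'(x)  = 3*cos(3*x/4)/2
  f''(x) = -9*sin(3*x/4)/8
Substitute x = B_t and multiply the f'' term by 1/2:
  drift     = (1/2) * (-9*sin(3*x/4)/8) evaluated at B_t = -9*sin(3*B_t/4)/16
  diffusion = (3*cos(3*x/4)/2) evaluated at B_t = 3*cos(3*B_t/4)/2
Therefore d(2*sin(3*B_t/4)) = (-9*sin(3*B_t/4)/16) dt + (3*cos(3*B_t/4)/2) dB_t.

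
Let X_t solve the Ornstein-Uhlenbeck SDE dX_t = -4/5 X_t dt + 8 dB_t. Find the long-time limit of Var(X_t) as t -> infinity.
lim Var(X_t) = 40

The OU SDE dX = -theta X dt + sigma dB admits the integrating factor exp(theta t): d(exp(theta t) X_t) = sigma exp(theta t) dB_t. Integrating from 0 to t gives X_t = x_0 * exp(-theta t) + sigma * int_0^t exp(-theta (t-s)) dB_s for any initial x_0. The Itô integral has variance (by the Itô isometry) sigma^2 * int_0^t exp(-2 theta (t - s)) ds = sigma^2 * (1 - exp(-2 theta t)) / (2 theta), independent of x_0.
With theta = 4/5, sigma = 8:
  Var(X_t) = (8)^2 * (1 - exp(-2*4/5 t)) / (2 * 4/5) = 40 - 40*exp(-8*t/5).
As t -> infinity, exp(-2*4/5 t) -> 0, so the stationary variance is sigma^2 / (2 theta) = 40.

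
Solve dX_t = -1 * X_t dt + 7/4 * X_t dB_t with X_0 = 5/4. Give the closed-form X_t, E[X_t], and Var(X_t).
X_t = 5/4 * exp((-81/32) t + (7/4) B_t); E[X_t] = 5*exp(-t)/4; Var(X_t) = (25*exp(49*t/16) - 25)*exp(-2*t)/16

For GBM dX = mu X dt + sigma X dB with X_0 = x_0, apply Itô to Y = log X: dY = (mu - sigma^2/2) dt + sigma dB, so Y_t = log(x_0) + (mu - sigma^2/2) t + sigma B_t and hence X_t = x_0 * exp((mu - sigma^2/2) t + sigma B_t).
With mu = -1, sigma = 7/4, x_0 = 5/4, this gives:
  X_t = 5/4 * exp((-81/32) * t + (7/4) * B_t).
Since sigma*B_t ~ Normal(0, sigma^2 t), E[exp(sigma*B_t)] = exp(sigma^2 t / 2); so E[X_t] = x_0 * exp((mu - sigma^2/2) t) * exp(sigma^2 t / 2) = x_0 * exp(mu t) = 5*exp(-t)/4.
Var(X_t) = E[X_t^2] - (E[X_t])^2 = x_0^2 * exp(2 mu t) * (exp(sigma^2 t) - 1) = (25*exp(49*t/16) - 25)*exp(-2*t)/16.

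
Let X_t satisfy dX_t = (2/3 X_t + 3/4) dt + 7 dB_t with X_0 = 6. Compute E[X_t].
E[X_t] = 57*exp(2*t/3)/8 - 9/8

Taking expectations and using E[dB_t] = 0, the mean m(t) = E[X_t] satisfies the ODE m'(t) = a m(t) + b with m(0) = x_0. With a = 2/3, b = 3/4, x_0 = 6, the solution is
  m(t) = x_0 * exp(a t) + (b/a) * (exp(a t) - 1)
       = 6 * exp((2/3) t) + ((3/4)/(2/3)) * (exp((2/3) t) - 1)
       = 57*exp(2*t/3)/8 - 9/8.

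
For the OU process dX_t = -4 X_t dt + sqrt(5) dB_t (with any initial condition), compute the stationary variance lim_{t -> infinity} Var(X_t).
lim Var(X_t) = 5/8

The OU SDE dX = -theta X dt + sigma dB admits the integrating factor exp(theta t): d(exp(theta t) X_t) = sigma exp(theta t) dB_t. Integrating from 0 to t gives X_t = x_0 * exp(-theta t) + sigma * int_0^t exp(-theta (t-s)) dB_s for any initial x_0. The Itô integral has variance (by the Itô isometry) sigma^2 * int_0^t exp(-2 theta (t - s)) ds = sigma^2 * (1 - exp(-2 theta t)) / (2 theta), independent of x_0.
With theta = 4, sigma = sqrt(5):
  Var(X_t) = (sqrt(5))^2 * (1 - exp(-2*4 t)) / (2 * 4) = 5/8 - 5*exp(-8*t)/8.
As t -> infinity, exp(-2*4 t) -> 0, so the stationary variance is sigma^2 / (2 theta) = 5/8.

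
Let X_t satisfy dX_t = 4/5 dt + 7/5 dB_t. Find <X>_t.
<X>_t = 49*t/25

For an Itô process dX_t = a(t) dt + b(t) dB_t, the quadratic variation is <X>_t = int_0^t b(s)^2 ds (the drift term does not contribute). Here b(s) = 7/5, so
  b(s)^2 = 49/25.
Integrating from 0 to t:
  <X>_t = int_0^t (49/25) ds = 49*t/25.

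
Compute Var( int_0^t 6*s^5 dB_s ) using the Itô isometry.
Var = 36*t^11/11

The Itô integral of a deterministic integrand f(s) has mean 0 because each increment f(s) * (B_{s+ds} - B_s) has mean 0. By the Itô isometry:
  Var( int_0^t f(s) dB_s ) = E[ (int_0^t f(s) dB_s)^2 ] = int_0^t f(s)^2 ds.
Here f(s) = 6*s^5, so f(s)^2 = 36*s^10. Integrate:
  int_0^t (36*s^10) ds = 36*t^11/11.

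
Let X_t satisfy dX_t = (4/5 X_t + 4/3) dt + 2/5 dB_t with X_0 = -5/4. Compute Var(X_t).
Var(X_t) = exp(8*t/5)/10 - 1/10

The variance V(t) = Var(X_t) satisfies V'(t) = 2 a V(t) + c^2 with V(0) = 0 (drift coefficient is linear in X, diffusion is constant). With a = 4/5, c = 2/5, the solution is
  V(t) = (c^2 / (2 a)) * (exp(2 a t) - 1)
       = ((2/5)^2 / (2*(4/5))) * (exp((8/5) t) - 1)
       = exp(8*t/5)/10 - 1/10.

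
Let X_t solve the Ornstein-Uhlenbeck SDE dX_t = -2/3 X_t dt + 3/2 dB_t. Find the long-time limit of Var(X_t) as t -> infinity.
lim Var(X_t) = 27/16

The OU SDE dX = -theta X dt + sigma dB admits the integrating factor exp(theta t): d(exp(theta t) X_t) = sigma exp(theta t) dB_t. Integrating from 0 to t gives X_t = x_0 * exp(-theta t) + sigma * int_0^t exp(-theta (t-s)) dB_s for any initial x_0. The Itô integral has variance (by the Itô isometry) sigma^2 * int_0^t exp(-2 theta (t - s)) ds = sigma^2 * (1 - exp(-2 theta t)) / (2 theta), independent of x_0.
With theta = 2/3, sigma = 3/2:
  Var(X_t) = (3/2)^2 * (1 - exp(-2*2/3 t)) / (2 * 2/3) = 27/16 - 27*exp(-4*t/3)/16.
As t -> infinity, exp(-2*2/3 t) -> 0, so the stationary variance is sigma^2 / (2 theta) = 27/16.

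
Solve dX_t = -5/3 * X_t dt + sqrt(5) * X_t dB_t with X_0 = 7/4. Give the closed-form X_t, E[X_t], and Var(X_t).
X_t = 7/4 * exp((-25/6) t + (sqrt(5)) B_t); E[X_t] = 7*exp(-5*t/3)/4; Var(X_t) = (49*exp(5*t) - 49)*exp(-10*t/3)/16

For GBM dX = mu X dt + sigma X dB with X_0 = x_0, apply Itô to Y = log X: dY = (mu - sigma^2/2) dt + sigma dB, so Y_t = log(x_0) + (mu - sigma^2/2) t + sigma B_t and hence X_t = x_0 * exp((mu - sigma^2/2) t + sigma B_t).
With mu = -5/3, sigma = sqrt(5), x_0 = 7/4, this gives:
  X_t = 7/4 * exp((-25/6) * t + (sqrt(5)) * B_t).
Since sigma*B_t ~ Normal(0, sigma^2 t), E[exp(sigma*B_t)] = exp(sigma^2 t / 2); so E[X_t] = x_0 * exp((mu - sigma^2/2) t) * exp(sigma^2 t / 2) = x_0 * exp(mu t) = 7*exp(-5*t/3)/4.
Var(X_t) = E[X_t^2] - (E[X_t])^2 = x_0^2 * exp(2 mu t) * (exp(sigma^2 t) - 1) = (49*exp(5*t) - 49)*exp(-10*t/3)/16.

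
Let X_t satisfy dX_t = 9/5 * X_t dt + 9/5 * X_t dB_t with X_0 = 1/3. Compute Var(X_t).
Var(X_t) = (exp(81*t/25) - 1)*exp(18*t/5)/9

For GBM dX = mu X dt + sigma X dB with X_0 = x_0, apply Itô to Y = log X: dY = (mu - sigma^2/2) dt + sigma dB, so Y_t = log(x_0) + (mu - sigma^2/2) t + sigma B_t and hence X_t = x_0 * exp((mu - sigma^2/2) t + sigma B_t).
With mu = 9/5, sigma = 9/5, x_0 = 1/3, this gives:
  X_t = 1/3 * exp((9/50) * t + (9/5) * B_t).
Since sigma*B_t ~ Normal(0, sigma^2 t), E[exp(sigma*B_t)] = exp(sigma^2 t / 2); so E[X_t] = x_0 * exp((mu - sigma^2/2) t) * exp(sigma^2 t / 2) = x_0 * exp(mu t) = exp(9*t/5)/3.
Var(X_t) = E[X_t^2] - (E[X_t])^2 = x_0^2 * exp(2 mu t) * (exp(sigma^2 t) - 1) = (exp(81*t/25) - 1)*exp(18*t/5)/9.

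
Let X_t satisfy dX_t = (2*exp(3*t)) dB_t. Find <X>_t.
<X>_t = 2*exp(6*t)/3 - 2/3

For an Itô process dX_t = a(t) dt + b(t) dB_t, the quadratic variation is <X>_t = int_0^t b(s)^2 ds (the drift term does not contribute). Here b(s) = 2*exp(3*s), so
  b(s)^2 = 4*exp(6*s).
Integrating from 0 to t:
  <X>_t = int_0^t (4*exp(6*s)) ds = 2*exp(6*t)/3 - 2/3.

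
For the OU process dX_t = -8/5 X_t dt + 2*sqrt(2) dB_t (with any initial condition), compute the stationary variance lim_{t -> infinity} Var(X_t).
lim Var(X_t) = 5/2

The OU SDE dX = -theta X dt + sigma dB admits the integrating factor exp(theta t): d(exp(theta t) X_t) = sigma exp(theta t) dB_t. Integrating from 0 to t gives X_t = x_0 * exp(-theta t) + sigma * int_0^t exp(-theta (t-s)) dB_s for any initial x_0. The Itô integral has variance (by the Itô isometry) sigma^2 * int_0^t exp(-2 theta (t - s)) ds = sigma^2 * (1 - exp(-2 theta t)) / (2 theta), independent of x_0.
With theta = 8/5, sigma = 2*sqrt(2):
  Var(X_t) = (2*sqrt(2))^2 * (1 - exp(-2*8/5 t)) / (2 * 8/5) = 5/2 - 5*exp(-16*t/5)/2.
As t -> infinity, exp(-2*8/5 t) -> 0, so the stationary variance is sigma^2 / (2 theta) = 5/2.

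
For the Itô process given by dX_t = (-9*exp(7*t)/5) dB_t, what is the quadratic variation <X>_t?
<X>_t = 81*exp(14*t)/350 - 81/350

For an Itô process dX_t = a(t) dt + b(t) dB_t, the quadratic variation is <X>_t = int_0^t b(s)^2 ds (the drift term does not contribute). Here b(s) = -9*exp(7*s)/5, so
  b(s)^2 = 81*exp(14*s)/25.
Integrating from 0 to t:
  <X>_t = int_0^t (81*exp(14*s)/25) ds = 81*exp(14*t)/350 - 81/350.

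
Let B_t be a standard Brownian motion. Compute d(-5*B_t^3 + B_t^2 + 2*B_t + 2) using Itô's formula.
d(-5*B_t^3 + B_t^2 + 2*B_t + 2) = (1 - 15*B_t) dt + (-15*B_t^2 + 2*B_t + 2) dB_t

Itô's formula for f(B_t) gives d f(B_t) = f'(B_t) dB_t + (1/2) f''(B_t) dt. Compute derivatives of f(x) = -5*x^3 + x^2 + 2*x + 2:
  f'(x)  = -15*x^2 + 2*x + 2
  f''(x) = 2 - 30*x
Substitute x = B_t and multiply the f'' term by 1/2:
  drift     = (1/2) * (2 - 30*x) evaluated at B_t = 1 - 15*B_t
  diffusion = (-15*x^2 + 2*x + 2) evaluated at B_t = -15*B_t^2 + 2*B_t + 2
Therefore d(-5*B_t^3 + B_t^2 + 2*B_t + 2) = (1 - 15*B_t) dt + (-15*B_t^2 + 2*B_t + 2) dB_t.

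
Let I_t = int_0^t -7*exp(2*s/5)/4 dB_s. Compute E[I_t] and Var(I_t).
E[I_t] = 0; Var(I_t) = 245*exp(4*t/5)/64 - 245/64

The Itô integral of a deterministic integrand f(s) has mean 0 because each increment f(s) * (B_{s+ds} - B_s) has mean 0. By the Itô isometry:
  Var( int_0^t f(s) dB_s ) = E[ (int_0^t f(s) dB_s)^2 ] = int_0^t f(s)^2 ds.
Here f(s) = -7*exp(2*s/5)/4, so f(s)^2 = 49*exp(4*s/5)/16. Integrate:
  int_0^t (49*exp(4*s/5)/16) ds = 245*exp(4*t/5)/64 - 245/64.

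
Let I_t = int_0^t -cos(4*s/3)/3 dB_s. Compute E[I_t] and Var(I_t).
E[I_t] = 0; Var(I_t) = t/18 + sin(4*t/3)*cos(4*t/3)/24

The Itô integral of a deterministic integrand f(s) has mean 0 because each increment f(s) * (B_{s+ds} - B_s) has mean 0. By the Itô isometry:
  Var( int_0^t f(s) dB_s ) = E[ (int_0^t f(s) dB_s)^2 ] = int_0^t f(s)^2 ds.
Here f(s) = -cos(4*s/3)/3, so f(s)^2 = cos(4*s/3)^2/9. Integrate:
  int_0^t (cos(4*s/3)^2/9) ds = t/18 + sin(4*t/3)*cos(4*t/3)/24.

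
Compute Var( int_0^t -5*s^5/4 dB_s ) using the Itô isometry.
Var = 25*t^11/176

The Itô integral of a deterministic integrand f(s) has mean 0 because each increment f(s) * (B_{s+ds} - B_s) has mean 0. By the Itô isometry:
  Var( int_0^t f(s) dB_s ) = E[ (int_0^t f(s) dB_s)^2 ] = int_0^t f(s)^2 ds.
Here f(s) = -5*s^5/4, so f(s)^2 = 25*s^10/16. Integrate:
  int_0^t (25*s^10/16) ds = 25*t^11/176.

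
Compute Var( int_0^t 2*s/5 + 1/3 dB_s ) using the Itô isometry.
Var = t*(12*t^2 + 30*t + 25)/225

The Itô integral of a deterministic integrand f(s) has mean 0 because each increment f(s) * (B_{s+ds} - B_s) has mean 0. By the Itô isometry:
  Var( int_0^t f(s) dB_s ) = E[ (int_0^t f(s) dB_s)^2 ] = int_0^t f(s)^2 ds.
Here f(s) = 2*s/5 + 1/3, so f(s)^2 = (6*s + 5)^2/225. Integrate:
  int_0^t ((6*s + 5)^2/225) ds = t*(12*t^2 + 30*t + 25)/225.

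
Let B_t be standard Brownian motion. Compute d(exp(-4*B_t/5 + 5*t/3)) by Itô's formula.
d(exp(-4*B_t/5 + 5*t/3)) = (149*exp(-4*B_t/5 + 5*t/3)/75) dt + (-4*exp(-4*B_t/5 + 5*t/3)/5) dB_t

Itô's formula for f(t, x): d f(t, B_t) = (f_t + (1/2) f_xx) dt + f_x dB_t. Compute partials of f(t, x) = exp(5*t/3 - 4*x/5):
  f_t(t,x)  = 5*exp(5*t/3 - 4*x/5)/3
  f_x(t,x)  = -4*exp(5*t/3 - 4*x/5)/5
  f_xx(t,x) = 16*exp(5*t/3 - 4*x/5)/25
Assemble drift = f_t + (1/2) f_xx = 149*exp(5*t/3 - 4*x/5)/75 and diffusion = f_x = -4*exp(5*t/3 - 4*x/5)/5. Substituting x = B_t:
  d(exp(-4*B_t/5 + 5*t/3)) = (149*exp(-4*B_t/5 + 5*t/3)/75) dt + (-4*exp(-4*B_t/5 + 5*t/3)/5) dB_t.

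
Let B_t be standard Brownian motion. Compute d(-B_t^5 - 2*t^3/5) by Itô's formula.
d(-B_t^5 - 2*t^3/5) = (-10*B_t^3 - 6*t^2/5) dt + (-5*B_t^4) dB_t

Itô's formula for f(t, x): d f(t, B_t) = (f_t + (1/2) f_xx) dt + f_x dB_t. Compute partials of f(t, x) = -2*t^3/5 - x^5:
  f_t(t,x)  = -6*t^2/5
  f_x(t,x)  = -5*x^4
  f_xx(t,x) = -20*x^3
Assemble drift = f_t + (1/2) f_xx = -6*t^2/5 - 10*x^3 and diffusion = f_x = -5*x^4. Substituting x = B_t:
  d(-B_t^5 - 2*t^3/5) = (-10*B_t^3 - 6*t^2/5) dt + (-5*B_t^4) dB_t.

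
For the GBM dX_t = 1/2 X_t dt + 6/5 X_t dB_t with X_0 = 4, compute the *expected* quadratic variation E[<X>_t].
E[<X>_t] = 576*exp(61*t/25)/61 - 576/61

<X>_t = int_0^t ((6/5) * X_s)^2 ds. Taking expectation inside the integral: E[<X>_t] = (6/5)^2 * int_0^t E[X_s^2] ds. For GBM, E[X_s^2] = x_0^2 * exp((2 mu + sigma^2) s). Integrating:
  E[<X>_t] = (6/5)^2 * 4^2 * (exp((2*(1/2) + (6/5)^2) t) - 1) / (2*(1/2) + (6/5)^2)
           = (6/5)^2 * 4^2 * (exp((61/25) t) - 1) / (61/25) = 576*exp(61*t/25)/61 - 576/61.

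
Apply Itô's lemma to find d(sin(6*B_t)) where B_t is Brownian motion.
d(sin(6*B_t)) = (-18*sin(6*B_t)) dt + (6*cos(6*B_t)) dB_t

Itô's formula for f(B_t) gives d f(B_t) = f'(B_t) dB_t + (1/2) f''(B_t) dt. Compute derivatives of f(x) = sin(6*x):
  f'(x)  = 6*cos(6*x)
  f''(x) = -36*sin(6*x)
Substitute x = B_t and multiply the f'' term by 1/2:
  drift     = (1/2) * (-36*sin(6*x)) evaluated at B_t = -18*sin(6*B_t)
  diffusion = (6*cos(6*x)) evaluated at B_t = 6*cos(6*B_t)
Therefore d(sin(6*B_t)) = (-18*sin(6*B_t)) dt + (6*cos(6*B_t)) dB_t.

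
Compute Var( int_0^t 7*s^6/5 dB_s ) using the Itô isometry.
Var = 49*t^13/325

The Itô integral of a deterministic integrand f(s) has mean 0 because each increment f(s) * (B_{s+ds} - B_s) has mean 0. By the Itô isometry:
  Var( int_0^t f(s) dB_s ) = E[ (int_0^t f(s) dB_s)^2 ] = int_0^t f(s)^2 ds.
Here f(s) = 7*s^6/5, so f(s)^2 = 49*s^12/25. Integrate:
  int_0^t (49*s^12/25) ds = 49*t^13/325.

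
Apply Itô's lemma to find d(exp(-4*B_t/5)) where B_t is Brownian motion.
d(exp(-4*B_t/5)) = (8*exp(-4*B_t/5)/25) dt + (-4*exp(-4*B_t/5)/5) dB_t

Itô's formula for f(B_t) gives d f(B_t) = f'(B_t) dB_t + (1/2) f''(B_t) dt. Compute derivatives of f(x) = exp(-4*x/5):
  f'(x)  = -4*exp(-4*x/5)/5
  f''(x) = 16*exp(-4*x/5)/25
Substitute x = B_t and multiply the f'' term by 1/2:
  drift     = (1/2) * (16*exp(-4*x/5)/25) evaluated at B_t = 8*exp(-4*B_t/5)/25
  diffusion = (-4*exp(-4*x/5)/5) evaluated at B_t = -4*exp(-4*B_t/5)/5
Therefore d(exp(-4*B_t/5)) = (8*exp(-4*B_t/5)/25) dt + (-4*exp(-4*B_t/5)/5) dB_t.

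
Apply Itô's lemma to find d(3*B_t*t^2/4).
d(3*B_t*t^2/4) = (3*B_t*t/2) dt + (3*t^2/4) dB_t

Itô's formula for f(t, x): d f(t, B_t) = (f_t + (1/2) f_xx) dt + f_x dB_t. Compute partials of f(t, x) = 3*t^2*x/4:
  f_t(t,x)  = 3*t*x/2
  f_x(t,x)  = 3*t^2/4
  f_xx(t,x) = 0
Assemble drift = f_t + (1/2) f_xx = 3*t*x/2 and diffusion = f_x = 3*t^2/4. Substituting x = B_t:
  d(3*B_t*t^2/4) = (3*B_t*t/2) dt + (3*t^2/4) dB_t.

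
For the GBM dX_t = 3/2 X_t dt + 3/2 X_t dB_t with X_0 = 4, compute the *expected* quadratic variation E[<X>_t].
E[<X>_t] = 48*exp(21*t/4)/7 - 48/7

<X>_t = int_0^t ((3/2) * X_s)^2 ds. Taking expectation inside the integral: E[<X>_t] = (3/2)^2 * int_0^t E[X_s^2] ds. For GBM, E[X_s^2] = x_0^2 * exp((2 mu + sigma^2) s). Integrating:
  E[<X>_t] = (3/2)^2 * 4^2 * (exp((2*(3/2) + (3/2)^2) t) - 1) / (2*(3/2) + (3/2)^2)
           = (3/2)^2 * 4^2 * (exp((21/4) t) - 1) / (21/4) = 48*exp(21*t/4)/7 - 48/7.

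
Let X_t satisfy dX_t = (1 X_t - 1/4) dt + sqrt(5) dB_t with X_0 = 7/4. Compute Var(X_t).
Var(X_t) = 5*exp(2*t)/2 - 5/2

The variance V(t) = Var(X_t) satisfies V'(t) = 2 a V(t) + c^2 with V(0) = 0 (drift coefficient is linear in X, diffusion is constant). With a = 1, c = sqrt(5), the solution is
  V(t) = (c^2 / (2 a)) * (exp(2 a t) - 1)
       = (sqrt(5)^2 / (2*1)) * (exp(2 t) - 1)
       = 5*exp(2*t)/2 - 5/2.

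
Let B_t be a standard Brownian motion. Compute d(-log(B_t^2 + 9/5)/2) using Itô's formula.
d(-log(B_t^2 + 9/5)/2) = (5*(5*B_t^2 - 9)/(2*(5*B_t^2 + 9)^2)) dt + (-5*B_t/(5*B_t^2 + 9)) dB_t

Itô's formula for f(B_t) gives d f(B_t) = f'(B_t) dB_t + (1/2) f''(B_t) dt. Compute derivatives of f(x) = -log(x^2 + 9/5)/2:
  f'(x)  = -5*x/(5*x^2 + 9)
  f''(x) = 5*(5*x^2 - 9)/(5*x^2 + 9)^2
Substitute x = B_t and multiply the f'' term by 1/2:
  drift     = (1/2) * (5*(5*x^2 - 9)/(5*x^2 + 9)^2) evaluated at B_t = 5*(5*B_t^2 - 9)/(2*(5*B_t^2 + 9)^2)
  diffusion = (-5*x/(5*x^2 + 9)) evaluated at B_t = -5*B_t/(5*B_t^2 + 9)
Therefore d(-log(B_t^2 + 9/5)/2) = (5*(5*B_t^2 - 9)/(2*(5*B_t^2 + 9)^2)) dt + (-5*B_t/(5*B_t^2 + 9)) dB_t.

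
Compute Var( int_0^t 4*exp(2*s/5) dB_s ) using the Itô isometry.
Var = 20*exp(4*t/5) - 20

The Itô integral of a deterministic integrand f(s) has mean 0 because each increment f(s) * (B_{s+ds} - B_s) has mean 0. By the Itô isometry:
  Var( int_0^t f(s) dB_s ) = E[ (int_0^t f(s) dB_s)^2 ] = int_0^t f(s)^2 ds.
Here f(s) = 4*exp(2*s/5), so f(s)^2 = 16*exp(4*s/5). Integrate:
  int_0^t (16*exp(4*s/5)) ds = 20*exp(4*t/5) - 20.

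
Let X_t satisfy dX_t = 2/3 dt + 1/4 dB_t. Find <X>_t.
<X>_t = t/16

For an Itô process dX_t = a(t) dt + b(t) dB_t, the quadratic variation is <X>_t = int_0^t b(s)^2 ds (the drift term does not contribute). Here b(s) = 1/4, so
  b(s)^2 = 1/16.
Integrating from 0 to t:
  <X>_t = int_0^t (1/16) ds = t/16.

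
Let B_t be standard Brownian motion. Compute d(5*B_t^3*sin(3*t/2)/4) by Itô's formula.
d(5*B_t^3*sin(3*t/2)/4) = (15*B_t*(B_t^2*cos(3*t/2) + 2*sin(3*t/2))/8) dt + (15*B_t^2*sin(3*t/2)/4) dB_t

Itô's formula for f(t, x): d f(t, B_t) = (f_t + (1/2) f_xx) dt + f_x dB_t. Compute partials of f(t, x) = 5*x^3*sin(3*t/2)/4:
  f_t(t,x)  = 15*x^3*cos(3*t/2)/8
  f_x(t,x)  = 15*x^2*sin(3*t/2)/4
  f_xx(t,x) = 15*x*sin(3*t/2)/2
Assemble drift = f_t + (1/2) f_xx = 15*x*(x^2*cos(3*t/2) + 2*sin(3*t/2))/8 and diffusion = f_x = 15*x^2*sin(3*t/2)/4. Substituting x = B_t:
  d(5*B_t^3*sin(3*t/2)/4) = (15*B_t*(B_t^2*cos(3*t/2) + 2*sin(3*t/2))/8) dt + (15*B_t^2*sin(3*t/2)/4) dB_t.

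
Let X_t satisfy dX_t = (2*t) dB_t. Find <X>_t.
<X>_t = 4*t^3/3

For an Itô process dX_t = a(t) dt + b(t) dB_t, the quadratic variation is <X>_t = int_0^t b(s)^2 ds (the drift term does not contribute). Here b(s) = 2*s, so
  b(s)^2 = 4*s^2.
Integrating from 0 to t:
  <X>_t = int_0^t (4*s^2) ds = 4*t^3/3.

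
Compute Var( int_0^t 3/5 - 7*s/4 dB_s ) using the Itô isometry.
Var = t*(1225*t^2 - 1260*t + 432)/1200

The Itô integral of a deterministic integrand f(s) has mean 0 because each increment f(s) * (B_{s+ds} - B_s) has mean 0. By the Itô isometry:
  Var( int_0^t f(s) dB_s ) = E[ (int_0^t f(s) dB_s)^2 ] = int_0^t f(s)^2 ds.
Here f(s) = 3/5 - 7*s/4, so f(s)^2 = (35*s - 12)^2/400. Integrate:
  int_0^t ((35*s - 12)^2/400) ds = t*(1225*t^2 - 1260*t + 432)/1200.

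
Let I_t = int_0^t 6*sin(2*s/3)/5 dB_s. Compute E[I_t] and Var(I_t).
E[I_t] = 0; Var(I_t) = 18*t/25 - 27*sin(4*t/3)/50

The Itô integral of a deterministic integrand f(s) has mean 0 because each increment f(s) * (B_{s+ds} - B_s) has mean 0. By the Itô isometry:
  Var( int_0^t f(s) dB_s ) = E[ (int_0^t f(s) dB_s)^2 ] = int_0^t f(s)^2 ds.
Here f(s) = 6*sin(2*s/3)/5, so f(s)^2 = 36*sin(2*s/3)^2/25. Integrate:
  int_0^t (36*sin(2*s/3)^2/25) ds = 18*t/25 - 27*sin(4*t/3)/50.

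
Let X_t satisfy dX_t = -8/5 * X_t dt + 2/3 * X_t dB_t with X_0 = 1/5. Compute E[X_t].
E[X_t] = exp(-8*t/5)/5

For GBM dX = mu X dt + sigma X dB with X_0 = x_0, apply Itô to Y = log X: dY = (mu - sigma^2/2) dt + sigma dB, so Y_t = log(x_0) + (mu - sigma^2/2) t + sigma B_t and hence X_t = x_0 * exp((mu - sigma^2/2) t + sigma B_t).
With mu = -8/5, sigma = 2/3, x_0 = 1/5, this gives:
  X_t = 1/5 * exp((-82/45) * t + (2/3) * B_t).
Since sigma*B_t ~ Normal(0, sigma^2 t), E[exp(sigma*B_t)] = exp(sigma^2 t / 2); so E[X_t] = x_0 * exp((mu - sigma^2/2) t) * exp(sigma^2 t / 2) = x_0 * exp(mu t) = exp(-8*t/5)/5.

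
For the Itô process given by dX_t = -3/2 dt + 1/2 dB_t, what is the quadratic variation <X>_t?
<X>_t = t/4

For an Itô process dX_t = a(t) dt + b(t) dB_t, the quadratic variation is <X>_t = int_0^t b(s)^2 ds (the drift term does not contribute). Here b(s) = 1/2, so
  b(s)^2 = 1/4.
Integrating from 0 to t:
  <X>_t = int_0^t (1/4) ds = t/4.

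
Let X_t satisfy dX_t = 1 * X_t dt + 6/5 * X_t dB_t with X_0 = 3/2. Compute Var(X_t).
Var(X_t) = 9*(exp(36*t/25) - 1)*exp(2*t)/4

For GBM dX = mu X dt + sigma X dB with X_0 = x_0, apply Itô to Y = log X: dY = (mu - sigma^2/2) dt + sigma dB, so Y_t = log(x_0) + (mu - sigma^2/2) t + sigma B_t and hence X_t = x_0 * exp((mu - sigma^2/2) t + sigma B_t).
With mu = 1, sigma = 6/5, x_0 = 3/2, this gives:
  X_t = 3/2 * exp((7/25) * t + (6/5) * B_t).
Since sigma*B_t ~ Normal(0, sigma^2 t), E[exp(sigma*B_t)] = exp(sigma^2 t / 2); so E[X_t] = x_0 * exp((mu - sigma^2/2) t) * exp(sigma^2 t / 2) = x_0 * exp(mu t) = 3*exp(t)/2.
Var(X_t) = E[X_t^2] - (E[X_t])^2 = x_0^2 * exp(2 mu t) * (exp(sigma^2 t) - 1) = 9*(exp(36*t/25) - 1)*exp(2*t)/4.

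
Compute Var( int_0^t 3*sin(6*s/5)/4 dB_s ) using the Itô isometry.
Var = 9*t/32 - 15*sin(12*t/5)/128

The Itô integral of a deterministic integrand f(s) has mean 0 because each increment f(s) * (B_{s+ds} - B_s) has mean 0. By the Itô isometry:
  Var( int_0^t f(s) dB_s ) = E[ (int_0^t f(s) dB_s)^2 ] = int_0^t f(s)^2 ds.
Here f(s) = 3*sin(6*s/5)/4, so f(s)^2 = 9*sin(6*s/5)^2/16. Integrate:
  int_0^t (9*sin(6*s/5)^2/16) ds = 9*t/32 - 15*sin(12*t/5)/128.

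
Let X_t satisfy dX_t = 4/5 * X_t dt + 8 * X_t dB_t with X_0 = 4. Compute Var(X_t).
Var(X_t) = 16*(exp(64*t) - 1)*exp(8*t/5)

For GBM dX = mu X dt + sigma X dB with X_0 = x_0, apply Itô to Y = log X: dY = (mu - sigma^2/2) dt + sigma dB, so Y_t = log(x_0) + (mu - sigma^2/2) t + sigma B_t and hence X_t = x_0 * exp((mu - sigma^2/2) t + sigma B_t).
With mu = 4/5, sigma = 8, x_0 = 4, this gives:
  X_t = 4 * exp((-156/5) * t + (8) * B_t).
Since sigma*B_t ~ Normal(0, sigma^2 t), E[exp(sigma*B_t)] = exp(sigma^2 t / 2); so E[X_t] = x_0 * exp((mu - sigma^2/2) t) * exp(sigma^2 t / 2) = x_0 * exp(mu t) = 4*exp(4*t/5).
Var(X_t) = E[X_t^2] - (E[X_t])^2 = x_0^2 * exp(2 mu t) * (exp(sigma^2 t) - 1) = 16*(exp(64*t) - 1)*exp(8*t/5).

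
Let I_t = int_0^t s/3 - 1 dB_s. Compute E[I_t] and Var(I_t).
E[I_t] = 0; Var(I_t) = t*(t^2 - 9*t + 27)/27

The Itô integral of a deterministic integrand f(s) has mean 0 because each increment f(s) * (B_{s+ds} - B_s) has mean 0. By the Itô isometry:
  Var( int_0^t f(s) dB_s ) = E[ (int_0^t f(s) dB_s)^2 ] = int_0^t f(s)^2 ds.
Here f(s) = s/3 - 1, so f(s)^2 = (s - 3)^2/9. Integrate:
  int_0^t ((s - 3)^2/9) ds = t*(t^2 - 9*t + 27)/27.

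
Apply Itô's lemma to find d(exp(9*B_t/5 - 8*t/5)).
d(exp(9*B_t/5 - 8*t/5)) = (exp(9*B_t/5 - 8*t/5)/50) dt + (9*exp(9*B_t/5 - 8*t/5)/5) dB_t

Itô's formula for f(t, x): d f(t, B_t) = (f_t + (1/2) f_xx) dt + f_x dB_t. Compute partials of f(t, x) = exp(-8*t/5 + 9*x/5):
  f_t(t,x)  = -8*exp(-8*t/5 + 9*x/5)/5
  f_x(t,x)  = 9*exp(-8*t/5 + 9*x/5)/5
  f_xx(t,x) = 81*exp(-8*t/5 + 9*x/5)/25
Assemble drift = f_t + (1/2) f_xx = exp(-8*t/5 + 9*x/5)/50 and diffusion = f_x = 9*exp(-8*t/5 + 9*x/5)/5. Substituting x = B_t:
  d(exp(9*B_t/5 - 8*t/5)) = (exp(9*B_t/5 - 8*t/5)/50) dt + (9*exp(9*B_t/5 - 8*t/5)/5) dB_t.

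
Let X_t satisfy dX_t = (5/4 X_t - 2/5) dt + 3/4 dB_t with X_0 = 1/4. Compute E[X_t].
E[X_t] = 8/25 - 7*exp(5*t/4)/100

Taking expectations and using E[dB_t] = 0, the mean m(t) = E[X_t] satisfies the ODE m'(t) = a m(t) + b with m(0) = x_0. With a = 5/4, b = -2/5, x_0 = 1/4, the solution is
  m(t) = x_0 * exp(a t) + (b/a) * (exp(a t) - 1)
       = (1/4) * exp((5/4) t) + ((-2/5)/(5/4)) * (exp((5/4) t) - 1)
       = 8/25 - 7*exp(5*t/4)/100.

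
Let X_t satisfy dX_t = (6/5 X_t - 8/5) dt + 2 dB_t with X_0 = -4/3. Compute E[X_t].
E[X_t] = 4/3 - 8*exp(6*t/5)/3

Taking expectations and using E[dB_t] = 0, the mean m(t) = E[X_t] satisfies the ODE m'(t) = a m(t) + b with m(0) = x_0. With a = 6/5, b = -8/5, x_0 = -4/3, the solution is
  m(t) = x_0 * exp(a t) + (b/a) * (exp(a t) - 1)
       = (-4/3) * exp((6/5) t) + ((-8/5)/(6/5)) * (exp((6/5) t) - 1)
       = 4/3 - 8*exp(6*t/5)/3.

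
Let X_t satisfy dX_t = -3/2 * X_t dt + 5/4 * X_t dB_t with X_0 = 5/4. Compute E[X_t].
E[X_t] = 5*exp(-3*t/2)/4

For GBM dX = mu X dt + sigma X dB with X_0 = x_0, apply Itô to Y = log X: dY = (mu - sigma^2/2) dt + sigma dB, so Y_t = log(x_0) + (mu - sigma^2/2) t + sigma B_t and hence X_t = x_0 * exp((mu - sigma^2/2) t + sigma B_t).
With mu = -3/2, sigma = 5/4, x_0 = 5/4, this gives:
  X_t = 5/4 * exp((-73/32) * t + (5/4) * B_t).
Since sigma*B_t ~ Normal(0, sigma^2 t), E[exp(sigma*B_t)] = exp(sigma^2 t / 2); so E[X_t] = x_0 * exp((mu - sigma^2/2) t) * exp(sigma^2 t / 2) = x_0 * exp(mu t) = 5*exp(-3*t/2)/4.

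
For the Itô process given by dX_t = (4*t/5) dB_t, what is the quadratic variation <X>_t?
<X>_t = 16*t^3/75

For an Itô process dX_t = a(t) dt + b(t) dB_t, the quadratic variation is <X>_t = int_0^t b(s)^2 ds (the drift term does not contribute). Here b(s) = 4*s/5, so
  b(s)^2 = 16*s^2/25.
Integrating from 0 to t:
  <X>_t = int_0^t (16*s^2/25) ds = 16*t^3/75.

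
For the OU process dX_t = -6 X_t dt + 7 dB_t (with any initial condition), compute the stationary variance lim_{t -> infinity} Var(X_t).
lim Var(X_t) = 49/12

The OU SDE dX = -theta X dt + sigma dB admits the integrating factor exp(theta t): d(exp(theta t) X_t) = sigma exp(theta t) dB_t. Integrating from 0 to t gives X_t = x_0 * exp(-theta t) + sigma * int_0^t exp(-theta (t-s)) dB_s for any initial x_0. The Itô integral has variance (by the Itô isometry) sigma^2 * int_0^t exp(-2 theta (t - s)) ds = sigma^2 * (1 - exp(-2 theta t)) / (2 theta), independent of x_0.
With theta = 6, sigma = 7:
  Var(X_t) = (7)^2 * (1 - exp(-2*6 t)) / (2 * 6) = 49/12 - 49*exp(-12*t)/12.
As t -> infinity, exp(-2*6 t) -> 0, so the stationary variance is sigma^2 / (2 theta) = 49/12.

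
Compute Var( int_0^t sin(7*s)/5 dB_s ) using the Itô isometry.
Var = t/50 - sin(14*t)/700

The Itô integral of a deterministic integrand f(s) has mean 0 because each increment f(s) * (B_{s+ds} - B_s) has mean 0. By the Itô isometry:
  Var( int_0^t f(s) dB_s ) = E[ (int_0^t f(s) dB_s)^2 ] = int_0^t f(s)^2 ds.
Here f(s) = sin(7*s)/5, so f(s)^2 = sin(7*s)^2/25. Integrate:
  int_0^t (sin(7*s)^2/25) ds = t/50 - sin(14*t)/700.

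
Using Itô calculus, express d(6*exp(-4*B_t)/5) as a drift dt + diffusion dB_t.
d(6*exp(-4*B_t)/5) = (48*exp(-4*B_t)/5) dt + (-24*exp(-4*B_t)/5) dB_t

Itô's formula for f(B_t) gives d f(B_t) = f'(B_t) dB_t + (1/2) f''(B_t) dt. Compute derivatives of f(x) = 6*exp(-4*x)/5:
  f'(x)  = -24*exp(-4*x)/5
  f''(x) = 96*exp(-4*x)/5
Substitute x = B_t and multiply the f'' term by 1/2:
  drift     = (1/2) * (96*exp(-4*x)/5) evaluated at B_t = 48*exp(-4*B_t)/5
  diffusion = (-24*exp(-4*x)/5) evaluated at B_t = -24*exp(-4*B_t)/5
Therefore d(6*exp(-4*B_t)/5) = (48*exp(-4*B_t)/5) dt + (-24*exp(-4*B_t)/5) dB_t.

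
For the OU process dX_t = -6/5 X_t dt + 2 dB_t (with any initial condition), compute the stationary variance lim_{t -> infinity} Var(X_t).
lim Var(X_t) = 5/3

The OU SDE dX = -theta X dt + sigma dB admits the integrating factor exp(theta t): d(exp(theta t) X_t) = sigma exp(theta t) dB_t. Integrating from 0 to t gives X_t = x_0 * exp(-theta t) + sigma * int_0^t exp(-theta (t-s)) dB_s for any initial x_0. The Itô integral has variance (by the Itô isometry) sigma^2 * int_0^t exp(-2 theta (t - s)) ds = sigma^2 * (1 - exp(-2 theta t)) / (2 theta), independent of x_0.
With theta = 6/5, sigma = 2:
  Var(X_t) = (2)^2 * (1 - exp(-2*6/5 t)) / (2 * 6/5) = 5/3 - 5*exp(-12*t/5)/3.
As t -> infinity, exp(-2*6/5 t) -> 0, so the stationary variance is sigma^2 / (2 theta) = 5/3.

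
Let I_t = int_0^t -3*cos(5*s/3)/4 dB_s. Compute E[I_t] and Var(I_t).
E[I_t] = 0; Var(I_t) = 9*t/32 + 27*sin(10*t/3)/320

The Itô integral of a deterministic integrand f(s) has mean 0 because each increment f(s) * (B_{s+ds} - B_s) has mean 0. By the Itô isometry:
  Var( int_0^t f(s) dB_s ) = E[ (int_0^t f(s) dB_s)^2 ] = int_0^t f(s)^2 ds.
Here f(s) = -3*cos(5*s/3)/4, so f(s)^2 = 9*cos(5*s/3)^2/16. Integrate:
  int_0^t (9*cos(5*s/3)^2/16) ds = 9*t/32 + 27*sin(10*t/3)/320.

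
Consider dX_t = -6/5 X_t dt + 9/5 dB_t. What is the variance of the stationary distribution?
lim Var(X_t) = 27/20

The OU SDE dX = -theta X dt + sigma dB admits the integrating factor exp(theta t): d(exp(theta t) X_t) = sigma exp(theta t) dB_t. Integrating from 0 to t gives X_t = x_0 * exp(-theta t) + sigma * int_0^t exp(-theta (t-s)) dB_s for any initial x_0. The Itô integral has variance (by the Itô isometry) sigma^2 * int_0^t exp(-2 theta (t - s)) ds = sigma^2 * (1 - exp(-2 theta t)) / (2 theta), independent of x_0.
With theta = 6/5, sigma = 9/5:
  Var(X_t) = (9/5)^2 * (1 - exp(-2*6/5 t)) / (2 * 6/5) = 27/20 - 27*exp(-12*t/5)/20.
As t -> infinity, exp(-2*6/5 t) -> 0, so the stationary variance is sigma^2 / (2 theta) = 27/20.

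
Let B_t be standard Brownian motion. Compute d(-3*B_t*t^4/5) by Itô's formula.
d(-3*B_t*t^4/5) = (-12*B_t*t^3/5) dt + (-3*t^4/5) dB_t

Itô's formula for f(t, x): d f(t, B_t) = (f_t + (1/2) f_xx) dt + f_x dB_t. Compute partials of f(t, x) = -3*t^4*x/5:
  f_t(t,x)  = -12*t^3*x/5
  f_x(t,x)  = -3*t^4/5
  f_xx(t,x) = 0
Assemble drift = f_t + (1/2) f_xx = -12*t^3*x/5 and diffusion = f_x = -3*t^4/5. Substituting x = B_t:
  d(-3*B_t*t^4/5) = (-12*B_t*t^3/5) dt + (-3*t^4/5) dB_t.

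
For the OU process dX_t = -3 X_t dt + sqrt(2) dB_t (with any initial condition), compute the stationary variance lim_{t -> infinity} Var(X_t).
lim Var(X_t) = 1/3

The OU SDE dX = -theta X dt + sigma dB admits the integrating factor exp(theta t): d(exp(theta t) X_t) = sigma exp(theta t) dB_t. Integrating from 0 to t gives X_t = x_0 * exp(-theta t) + sigma * int_0^t exp(-theta (t-s)) dB_s for any initial x_0. The Itô integral has variance (by the Itô isometry) sigma^2 * int_0^t exp(-2 theta (t - s)) ds = sigma^2 * (1 - exp(-2 theta t)) / (2 theta), independent of x_0.
With theta = 3, sigma = sqrt(2):
  Var(X_t) = (sqrt(2))^2 * (1 - exp(-2*3 t)) / (2 * 3) = 1/3 - exp(-6*t)/3.
As t -> infinity, exp(-2*3 t) -> 0, so the stationary variance is sigma^2 / (2 theta) = 1/3.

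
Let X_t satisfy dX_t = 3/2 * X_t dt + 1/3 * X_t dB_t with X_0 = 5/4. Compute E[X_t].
E[X_t] = 5*exp(3*t/2)/4

For GBM dX = mu X dt + sigma X dB with X_0 = x_0, apply Itô to Y = log X: dY = (mu - sigma^2/2) dt + sigma dB, so Y_t = log(x_0) + (mu - sigma^2/2) t + sigma B_t and hence X_t = x_0 * exp((mu - sigma^2/2) t + sigma B_t).
With mu = 3/2, sigma = 1/3, x_0 = 5/4, this gives:
  X_t = 5/4 * exp((13/9) * t + (1/3) * B_t).
Since sigma*B_t ~ Normal(0, sigma^2 t), E[exp(sigma*B_t)] = exp(sigma^2 t / 2); so E[X_t] = x_0 * exp((mu - sigma^2/2) t) * exp(sigma^2 t / 2) = x_0 * exp(mu t) = 5*exp(3*t/2)/4.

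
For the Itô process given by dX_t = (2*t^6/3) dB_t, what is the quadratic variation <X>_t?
<X>_t = 4*t^13/117

For an Itô process dX_t = a(t) dt + b(t) dB_t, the quadratic variation is <X>_t = int_0^t b(s)^2 ds (the drift term does not contribute). Here b(s) = 2*s^6/3, so
  b(s)^2 = 4*s^12/9.
Integrating from 0 to t:
  <X>_t = int_0^t (4*s^12/9) ds = 4*t^13/117.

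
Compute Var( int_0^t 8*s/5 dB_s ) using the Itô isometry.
Var = 64*t^3/75

The Itô integral of a deterministic integrand f(s) has mean 0 because each increment f(s) * (B_{s+ds} - B_s) has mean 0. By the Itô isometry:
  Var( int_0^t f(s) dB_s ) = E[ (int_0^t f(s) dB_s)^2 ] = int_0^t f(s)^2 ds.
Here f(s) = 8*s/5, so f(s)^2 = 64*s^2/25. Integrate:
  int_0^t (64*s^2/25) ds = 64*t^3/75.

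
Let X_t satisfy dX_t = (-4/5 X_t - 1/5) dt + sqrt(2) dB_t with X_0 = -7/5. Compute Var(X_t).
Var(X_t) = 5/4 - 5*exp(-8*t/5)/4

The variance V(t) = Var(X_t) satisfies V'(t) = 2 a V(t) + c^2 with V(0) = 0 (drift coefficient is linear in X, diffusion is constant). With a = -4/5, c = sqrt(2), the solution is
  V(t) = (c^2 / (2 a)) * (exp(2 a t) - 1)
       = (sqrt(2)^2 / (2*(-4/5))) * (exp((-8/5) t) - 1)
       = 5/4 - 5*exp(-8*t/5)/4.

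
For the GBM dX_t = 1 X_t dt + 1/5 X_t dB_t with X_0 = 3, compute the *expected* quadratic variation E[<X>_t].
E[<X>_t] = 3*exp(51*t/25)/17 - 3/17

<X>_t = int_0^t ((1/5) * X_s)^2 ds. Taking expectation inside the integral: E[<X>_t] = (1/5)^2 * int_0^t E[X_s^2] ds. For GBM, E[X_s^2] = x_0^2 * exp((2 mu + sigma^2) s). Integrating:
  E[<X>_t] = (1/5)^2 * 3^2 * (exp((2*1 + (1/5)^2) t) - 1) / (2*1 + (1/5)^2)
           = (1/5)^2 * 3^2 * (exp((51/25) t) - 1) / (51/25) = 3*exp(51*t/25)/17 - 3/17.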